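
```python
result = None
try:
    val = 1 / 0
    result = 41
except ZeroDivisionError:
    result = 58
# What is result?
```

Step-by-step execution trace:
1. `val = 1 / 0` raises ZeroDivisionError.
2. `result = 41` is not reached.
3. `except ZeroDivisionError` matches → result = 58.
Result: 58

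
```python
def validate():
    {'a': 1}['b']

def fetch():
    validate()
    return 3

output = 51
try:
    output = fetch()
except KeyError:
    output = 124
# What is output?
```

Step-by-step execution trace:
1. output starts at 51.
2. try: `fetch()` calls `validate()`.
3. `validate()` evaluates `{'a': 1}['b']`, which raises KeyError; it propagates through fetch (uncaught).
4. `return 3` in fetch is not reached; the assignment to output does not complete.
5. `except KeyError` matches → output = 124.
Result: 124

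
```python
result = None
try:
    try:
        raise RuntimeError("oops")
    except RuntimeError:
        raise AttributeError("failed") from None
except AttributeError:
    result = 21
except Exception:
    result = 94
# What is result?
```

Step-by-step execution trace:
1. Inner try raises RuntimeError; inner `except RuntimeError` catches it.
2. `raise AttributeError(...) from None` raises AttributeError (from None suppresses __context__, but the active exception is still AttributeError).
3. Outer `except AttributeError` matches → result = 21.
4. `except Exception` is not reached.
Result: 21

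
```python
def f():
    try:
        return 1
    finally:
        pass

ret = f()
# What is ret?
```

Step-by-step execution trace:
1. `f()` enters try: `return 1` sets pending return value 1.
2. Before returning, `finally: pass` runs (no effect).
3. f() returns 1 → ret = 1.
Result: 1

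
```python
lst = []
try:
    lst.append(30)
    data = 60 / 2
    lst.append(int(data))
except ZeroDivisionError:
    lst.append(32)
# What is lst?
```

Step-by-step execution trace:
1. try: `lst.append(30)` → lst = [30].
2. `data = 60 / 2` → data = 30.0. No exception raised.
3. `lst.append(int(data))` → lst = [30, 30].
4. `except ZeroDivisionError` is skipped (no exception was raised).
Result: [30, 30]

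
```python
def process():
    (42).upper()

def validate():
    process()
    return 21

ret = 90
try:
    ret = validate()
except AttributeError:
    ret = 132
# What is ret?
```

Step-by-step execution trace:
1. ret starts at 90.
2. try: `validate()` calls `process()`.
3. `process()` evaluates `(42).upper()`, which raises AttributeError; it propagates through validate (uncaught).
4. `return 21` in validate is not reached; the assignment to ret does not complete.
5. `except AttributeError` matches → ret = 132.
Result: 132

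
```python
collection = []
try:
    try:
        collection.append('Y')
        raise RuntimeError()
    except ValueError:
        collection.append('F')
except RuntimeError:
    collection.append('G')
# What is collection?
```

Step-by-step execution trace:
1. Inner try: `collection.append('Y')` → collection = ['Y'].
2. `raise RuntimeError()` raises RuntimeError.
3. Inner `except ValueError` does not match RuntimeError; exception propagates to outer try.
4. Outer `except RuntimeError` matches → `collection.append('G')` → collection = ['Y', 'G'].
Result: ['Y', 'G']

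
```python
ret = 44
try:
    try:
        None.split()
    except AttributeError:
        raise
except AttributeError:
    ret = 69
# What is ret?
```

Step-by-step execution trace:
1. Inner try: `None.split()` raises AttributeError.
2. Inner `except AttributeError` matches; bare `raise` re-raises the same AttributeError.
3. Outer `except AttributeError` matches → ret = 69.
Result: 69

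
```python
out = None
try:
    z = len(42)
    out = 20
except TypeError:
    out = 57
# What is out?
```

Step-by-step execution trace:
1. `z = len(42)` raises TypeError.
2. `out = 20` is not reached.
3. `except TypeError` matches → out = 57.
Result: 57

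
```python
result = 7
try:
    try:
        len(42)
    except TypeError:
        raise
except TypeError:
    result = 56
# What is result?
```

Step-by-step execution trace:
1. Inner try: `len(42)` raises TypeError.
2. Inner `except TypeError` matches; bare `raise` re-raises the same TypeError.
3. Outer `except TypeError` matches → result = 56.
Result: 56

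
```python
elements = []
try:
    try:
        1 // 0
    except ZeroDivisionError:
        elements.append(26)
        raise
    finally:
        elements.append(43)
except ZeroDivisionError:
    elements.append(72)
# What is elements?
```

Step-by-step execution trace:
1. Inner try: `1 // 0` raises ZeroDivisionError.
2. Inner `except ZeroDivisionError` matches → `elements.append(26)` → elements = [26].
3. bare `raise` re-raises ZeroDivisionError.
4. Inner `finally` runs during unwinding: `elements.append(43)` → elements = [26, 43].
5. Outer `except ZeroDivisionError` matches → `elements.append(72)` → elements = [26, 43, 72].
Result: [26, 43, 72]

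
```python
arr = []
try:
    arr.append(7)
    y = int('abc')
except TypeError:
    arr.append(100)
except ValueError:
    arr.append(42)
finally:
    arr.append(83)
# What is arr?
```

Step-by-step execution trace:
1. try: `arr.append(7)` → arr = [7].
2. `y = int('abc')` raises ValueError.
3. `except TypeError` does not match ValueError; skipped.
4. `except ValueError` matches → `arr.append(42)` → arr = [7, 42].
5. finally always runs: `arr.append(83)` → arr = [7, 42, 83].
Result: [7, 42, 83]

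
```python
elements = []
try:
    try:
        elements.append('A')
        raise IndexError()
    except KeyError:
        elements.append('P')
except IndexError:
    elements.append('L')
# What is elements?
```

Step-by-step execution trace:
1. Inner try: `elements.append('A')` → elements = ['A'].
2. `raise IndexError()` raises IndexError.
3. Inner `except KeyError` does not match IndexError; exception propagates to outer try.
4. Outer `except IndexError` matches → `elements.append('L')` → elements = ['A', 'L'].
Result: ['A', 'L']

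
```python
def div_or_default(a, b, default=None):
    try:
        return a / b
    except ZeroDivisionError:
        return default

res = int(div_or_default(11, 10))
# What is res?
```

Step-by-step execution trace:
1. `div_or_default(11, 10)` enters try: `return 11 / 10` → returns 1.1. No exception raised.
2. `except ZeroDivisionError` is skipped.
3. `int(1.1)` → 1 → res = 1.
Result: 1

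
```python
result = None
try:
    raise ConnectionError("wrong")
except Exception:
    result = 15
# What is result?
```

Step-by-step execution trace:
1. `raise ConnectionError(...)` raises ConnectionError.
2. `except Exception` matches (ConnectionError is a subclass of Exception) → result = 15.
Result: 15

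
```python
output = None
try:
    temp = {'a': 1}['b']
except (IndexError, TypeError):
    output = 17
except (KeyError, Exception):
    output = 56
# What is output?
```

Step-by-step execution trace:
1. `temp = {'a': 1}['b']` raises KeyError.
2. `except (IndexError, TypeError)` does not match KeyError; skipped.
3. `except (KeyError, Exception)` matches (KeyError is in the tuple) → output = 56.
Result: 56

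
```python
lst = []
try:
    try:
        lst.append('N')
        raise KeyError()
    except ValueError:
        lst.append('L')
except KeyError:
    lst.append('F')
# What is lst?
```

Step-by-step execution trace:
1. Inner try: `lst.append('N')` → lst = ['N'].
2. `raise KeyError()` raises KeyError.
3. Inner `except ValueError` does not match KeyError; exception propagates to outer try.
4. Outer `except KeyError` matches → `lst.append('F')` → lst = ['N', 'F'].
Result: ['N', 'F']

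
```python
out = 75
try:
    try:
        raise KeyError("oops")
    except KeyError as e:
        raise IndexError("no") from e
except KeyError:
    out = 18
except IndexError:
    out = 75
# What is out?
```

Step-by-step execution trace:
1. Inner try raises KeyError; inner `except KeyError as e` catches it.
2. `raise IndexError(...) from e` raises IndexError (KeyError is attached as __cause__, but only IndexError is active).
3. Outer `except KeyError` does not match IndexError; skipped.
4. Outer `except IndexError` matches → out = 75.
Result: 75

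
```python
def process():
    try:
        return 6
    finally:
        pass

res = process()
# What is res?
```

Step-by-step execution trace:
1. `process()` enters try: `return 6` sets pending return value 6.
2. Before returning, `finally: pass` runs (no effect).
3. process() returns 6 → res = 6.
Result: 6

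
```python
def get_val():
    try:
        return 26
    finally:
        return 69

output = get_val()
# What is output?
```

Step-by-step execution trace:
1. `get_val()` enters try: `return 26` sets pending return value 26.
2. Before returning, `finally: return 69` runs and overrides the pending return.
3. get_val() returns 69 → output = 69.
Result: 69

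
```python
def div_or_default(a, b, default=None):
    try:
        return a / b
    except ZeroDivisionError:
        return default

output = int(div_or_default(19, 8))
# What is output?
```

Step-by-step execution trace:
1. `div_or_default(19, 8)` enters try: `return 19 / 8` → returns 2.375. No exception raised.
2. `except ZeroDivisionError` is skipped.
3. `int(2.375)` → 2 → output = 2.
Result: 2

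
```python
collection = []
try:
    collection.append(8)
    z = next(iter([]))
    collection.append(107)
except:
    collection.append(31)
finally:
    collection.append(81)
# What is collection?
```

Step-by-step execution trace:
1. try: `collection.append(8)` → collection = [8].
2. `z = next(iter([]))` raises StopIteration; `collection.append(107)` is not reached.
3. bare `except` matches → `collection.append(31)` → collection = [8, 31].
4. finally always runs: `collection.append(81)` → collection = [8, 31, 81].
Result: [8, 31, 81]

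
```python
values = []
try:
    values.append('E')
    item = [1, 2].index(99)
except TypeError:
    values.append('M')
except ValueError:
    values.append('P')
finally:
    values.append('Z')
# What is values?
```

Step-by-step execution trace:
1. try: `values.append('E')` → values = ['E'].
2. `item = [1, 2].index(99)` raises ValueError.
3. `except TypeError` does not match ValueError; skipped.
4. `except ValueError` matches → `values.append('P')` → values = ['E', 'P'].
5. finally always runs: `values.append('Z')` → values = ['E', 'P', 'Z'].
Result: ['E', 'P', 'Z']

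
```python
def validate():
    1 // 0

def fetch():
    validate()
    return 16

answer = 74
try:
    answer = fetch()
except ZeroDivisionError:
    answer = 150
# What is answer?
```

Step-by-step execution trace:
1. answer starts at 74.
2. try: `fetch()` calls `validate()`.
3. `validate()` evaluates `1 // 0`, which raises ZeroDivisionError; it propagates through fetch (uncaught).
4. `return 16` in fetch is not reached; the assignment to answer does not complete.
5. `except ZeroDivisionError` matches → answer = 150.
Result: 150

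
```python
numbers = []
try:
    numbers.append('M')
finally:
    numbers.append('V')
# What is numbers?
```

Step-by-step execution trace:
1. try: `numbers.append('M')` → numbers = ['M'].
2. The try body completes without raising.
3. finally always runs: `numbers.append('V')` → numbers = ['M', 'V'].
Result: ['M', 'V']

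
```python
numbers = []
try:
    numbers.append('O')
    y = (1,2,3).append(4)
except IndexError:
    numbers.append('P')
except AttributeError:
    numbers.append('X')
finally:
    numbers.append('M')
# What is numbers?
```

Step-by-step execution trace:
1. try: `numbers.append('O')` → numbers = ['O'].
2. `y = (1,2,3).append(4)` raises AttributeError.
3. `except IndexError` does not match AttributeError; skipped.
4. `except AttributeError` matches → `numbers.append('X')` → numbers = ['O', 'X'].
5. finally always runs: `numbers.append('M')` → numbers = ['O', 'X', 'M'].
Result: ['O', 'X', 'M']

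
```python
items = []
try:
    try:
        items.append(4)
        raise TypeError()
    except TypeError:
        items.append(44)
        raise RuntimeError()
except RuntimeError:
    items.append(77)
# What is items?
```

Step-by-step execution trace:
1. Inner try: `items.append(4)` → items = [4].
2. `raise TypeError()` raises TypeError.
3. Inner `except TypeError` matches → `items.append(44)` → items = [4, 44].
4. `raise RuntimeError()` raises RuntimeError; propagates to outer try.
5. Outer `except RuntimeError` matches → `items.append(77)` → items = [4, 44, 77].
Result: [4, 44, 77]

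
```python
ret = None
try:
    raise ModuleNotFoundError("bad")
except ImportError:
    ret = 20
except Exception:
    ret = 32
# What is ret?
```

Step-by-step execution trace:
1. `raise ModuleNotFoundError(...)` raises ModuleNotFoundError.
2. `except ImportError` matches (ModuleNotFoundError is a subclass of ImportError) → ret = 20.
3. `except Exception` is not reached.
Result: 20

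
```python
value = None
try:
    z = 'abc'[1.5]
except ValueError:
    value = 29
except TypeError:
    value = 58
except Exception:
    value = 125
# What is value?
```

Step-by-step execution trace:
1. `z = 'abc'[1.5]` raises TypeError.
2. `except ValueError` does not match TypeError; skipped.
3. `except TypeError` matches → value = 58.
4. Remaining except clauses are skipped.
Result: 58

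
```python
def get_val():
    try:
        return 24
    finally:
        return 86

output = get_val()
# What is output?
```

Step-by-step execution trace:
1. `get_val()` enters try: `return 24` sets pending return value 24.
2. Before returning, `finally: return 86` runs and overrides the pending return.
3. get_val() returns 86 → output = 86.
Result: 86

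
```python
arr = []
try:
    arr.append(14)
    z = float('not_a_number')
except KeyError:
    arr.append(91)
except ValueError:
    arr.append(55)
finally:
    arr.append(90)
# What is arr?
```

Step-by-step execution trace:
1. try: `arr.append(14)` → arr = [14].
2. `z = float('not_a_number')` raises ValueError.
3. `except KeyError` does not match ValueError; skipped.
4. `except ValueError` matches → `arr.append(55)` → arr = [14, 55].
5. finally always runs: `arr.append(90)` → arr = [14, 55, 90].
Result: [14, 55, 90]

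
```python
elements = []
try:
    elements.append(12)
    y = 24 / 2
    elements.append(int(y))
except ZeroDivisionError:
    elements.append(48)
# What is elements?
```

Step-by-step execution trace:
1. try: `elements.append(12)` → elements = [12].
2. `y = 24 / 2` → y = 12.0. No exception raised.
3. `elements.append(int(y))` → elements = [12, 12].
4. `except ZeroDivisionError` is skipped (no exception was raised).
Result: [12, 12]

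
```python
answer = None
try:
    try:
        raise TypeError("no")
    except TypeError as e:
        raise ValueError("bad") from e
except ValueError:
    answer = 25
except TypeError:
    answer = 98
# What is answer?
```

Step-by-step execution trace:
1. Inner try raises TypeError; inner `except TypeError as e` catches it.
2. `raise ValueError(...) from e` raises ValueError (TypeError is attached as __cause__, but only ValueError is active).
3. Outer `except ValueError` matches → answer = 25.
4. `except TypeError` is not reached.
Result: 25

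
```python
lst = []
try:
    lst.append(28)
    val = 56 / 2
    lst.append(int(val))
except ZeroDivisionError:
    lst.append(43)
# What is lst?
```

Step-by-step execution trace:
1. try: `lst.append(28)` → lst = [28].
2. `val = 56 / 2` → val = 28.0. No exception raised.
3. `lst.append(int(val))` → lst = [28, 28].
4. `except ZeroDivisionError` is skipped (no exception was raised).
Result: [28, 28]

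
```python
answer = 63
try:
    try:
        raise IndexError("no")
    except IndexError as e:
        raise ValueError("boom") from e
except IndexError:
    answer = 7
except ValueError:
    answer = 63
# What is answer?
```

Step-by-step execution trace:
1. Inner try raises IndexError; inner `except IndexError as e` catches it.
2. `raise ValueError(...) from e` raises ValueError (IndexError is attached as __cause__, but only ValueError is active).
3. Outer `except IndexError` does not match ValueError; skipped.
4. Outer `except ValueError` matches → answer = 63.
Result: 63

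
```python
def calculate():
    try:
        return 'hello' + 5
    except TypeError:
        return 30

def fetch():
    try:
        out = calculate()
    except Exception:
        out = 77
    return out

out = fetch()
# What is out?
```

Step-by-step execution trace:
1. `fetch()` calls `calculate()`.
2. In calculate: `'hello' + 5` raises TypeError; `except TypeError` catches it → returns 30.
3. In fetch: `out = calculate()` → out = 30. No exception reaches fetch.
4. `except Exception` is skipped; fetch returns 30.
5. out = 30.
Result: 30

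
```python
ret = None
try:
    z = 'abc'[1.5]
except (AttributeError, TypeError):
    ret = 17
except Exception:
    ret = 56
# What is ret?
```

Step-by-step execution trace:
1. `z = 'abc'[1.5]` raises TypeError.
2. `except (AttributeError, TypeError)` matches (TypeError is in the tuple) → ret = 17.
3. `except Exception` is not reached.
Result: 17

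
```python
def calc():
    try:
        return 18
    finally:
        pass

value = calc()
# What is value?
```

Step-by-step execution trace:
1. `calc()` enters try: `return 18` sets pending return value 18.
2. Before returning, `finally: pass` runs (no effect).
3. calc() returns 18 → value = 18.
Result: 18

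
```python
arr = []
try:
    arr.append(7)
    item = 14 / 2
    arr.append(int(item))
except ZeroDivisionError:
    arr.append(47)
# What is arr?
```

Step-by-step execution trace:
1. try: `arr.append(7)` → arr = [7].
2. `item = 14 / 2` → item = 7.0. No exception raised.
3. `arr.append(int(item))` → arr = [7, 7].
4. `except ZeroDivisionError` is skipped (no exception was raised).
Result: [7, 7]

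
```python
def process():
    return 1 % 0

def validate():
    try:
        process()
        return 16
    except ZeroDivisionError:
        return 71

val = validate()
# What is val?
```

Step-by-step execution trace:
1. `validate()` calls `process()`.
2. `process()` evaluates `1 % 0`, which raises ZeroDivisionError; it propagates to the caller.
3. `return 16` is not reached.
4. `except ZeroDivisionError` in validate matches → returns 71.
5. val = 71.
Result: 71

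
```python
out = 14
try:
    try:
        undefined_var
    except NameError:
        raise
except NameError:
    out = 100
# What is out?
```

Step-by-step execution trace:
1. Inner try: `undefined_var` raises NameError.
2. Inner `except NameError` matches; bare `raise` re-raises the same NameError.
3. Outer `except NameError` matches → out = 100.
Result: 100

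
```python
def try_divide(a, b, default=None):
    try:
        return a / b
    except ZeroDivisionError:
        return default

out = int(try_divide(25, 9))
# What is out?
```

Step-by-step execution trace:
1. `try_divide(25, 9)` enters try: `return 25 / 9` → returns 2.7777777777777777. No exception raised.
2. `except ZeroDivisionError` is skipped.
3. `int(2.7777777777777777)` → 2 → out = 2.
Result: 2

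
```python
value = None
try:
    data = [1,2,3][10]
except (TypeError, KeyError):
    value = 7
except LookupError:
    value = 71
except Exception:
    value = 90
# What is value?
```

Step-by-step execution trace:
1. `data = [1,2,3][10]` raises IndexError.
2. `except (TypeError, KeyError)` does not match IndexError; skipped.
3. `except LookupError` matches (IndexError is a subclass of LookupError) → value = 71.
4. `except Exception` is not reached.
Result: 71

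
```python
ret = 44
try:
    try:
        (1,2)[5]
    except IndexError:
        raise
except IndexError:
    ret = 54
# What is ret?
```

Step-by-step execution trace:
1. Inner try: `(1,2)[5]` raises IndexError.
2. Inner `except IndexError` matches; bare `raise` re-raises the same IndexError.
3. Outer `except IndexError` matches → ret = 54.
Result: 54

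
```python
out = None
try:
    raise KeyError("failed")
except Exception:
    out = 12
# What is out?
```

Step-by-step execution trace:
1. `raise KeyError(...)` raises KeyError.
2. `except Exception` matches (KeyError is a subclass of Exception) → out = 12.
Result: 12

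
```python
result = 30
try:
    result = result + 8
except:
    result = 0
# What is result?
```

Step-by-step execution trace:
1. result starts at 30.
2. try: `result = result + 8` → result = 38. No exception raised.
3. `except` is skipped.
Result: 38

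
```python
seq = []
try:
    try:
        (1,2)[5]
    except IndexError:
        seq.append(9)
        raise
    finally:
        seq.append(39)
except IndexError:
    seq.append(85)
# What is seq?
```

Step-by-step execution trace:
1. Inner try: `(1,2)[5]` raises IndexError.
2. Inner `except IndexError` matches → `seq.append(9)` → seq = [9].
3. bare `raise` re-raises IndexError.
4. Inner `finally` runs during unwinding: `seq.append(39)` → seq = [9, 39].
5. Outer `except IndexError` matches → `seq.append(85)` → seq = [9, 39, 85].
Result: [9, 39, 85]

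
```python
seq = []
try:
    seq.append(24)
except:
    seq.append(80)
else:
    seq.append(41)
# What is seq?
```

Step-by-step execution trace:
1. try: `seq.append(24)` → seq = [24]. No exception raised.
2. `except` is skipped.
3. `else` runs (try completed without exception): `seq.append(41)` → seq = [24, 41].
Result: [24, 41]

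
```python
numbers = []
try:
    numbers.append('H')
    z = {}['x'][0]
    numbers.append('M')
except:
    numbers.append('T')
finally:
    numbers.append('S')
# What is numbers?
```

Step-by-step execution trace:
1. try: `numbers.append('H')` → numbers = ['H'].
2. `z = {}['x'][0]` raises KeyError; `numbers.append('M')` is not reached.
3. bare `except` matches → `numbers.append('T')` → numbers = ['H', 'T'].
4. finally always runs: `numbers.append('S')` → numbers = ['H', 'T', 'S'].
Result: ['H', 'T', 'S']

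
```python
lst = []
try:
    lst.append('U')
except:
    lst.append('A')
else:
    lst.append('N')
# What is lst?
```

Step-by-step execution trace:
1. try: `lst.append('U')` → lst = ['U']. No exception raised.
2. `except` is skipped.
3. `else` runs (try completed without exception): `lst.append('N')` → lst = ['U', 'N'].
Result: ['U', 'N']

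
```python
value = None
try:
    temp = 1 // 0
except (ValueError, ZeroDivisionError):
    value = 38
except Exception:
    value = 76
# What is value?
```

Step-by-step execution trace:
1. `temp = 1 // 0` raises ZeroDivisionError.
2. `except (ValueError, ZeroDivisionError)` matches (ZeroDivisionError is in the tuple) → value = 38.
3. `except Exception` is not reached.
Result: 38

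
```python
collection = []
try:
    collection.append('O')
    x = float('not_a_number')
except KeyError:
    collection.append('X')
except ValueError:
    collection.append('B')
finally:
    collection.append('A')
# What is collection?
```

Step-by-step execution trace:
1. try: `collection.append('O')` → collection = ['O'].
2. `x = float('not_a_number')` raises ValueError.
3. `except KeyError` does not match ValueError; skipped.
4. `except ValueError` matches → `collection.append('B')` → collection = ['O', 'B'].
5. finally always runs: `collection.append('A')` → collection = ['O', 'B', 'A'].
Result: ['O', 'B', 'A']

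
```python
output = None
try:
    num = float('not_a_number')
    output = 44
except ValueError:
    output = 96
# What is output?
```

Step-by-step execution trace:
1. `num = float('not_a_number')` raises ValueError.
2. `output = 44` is not reached.
3. `except ValueError` matches → output = 96.
Result: 96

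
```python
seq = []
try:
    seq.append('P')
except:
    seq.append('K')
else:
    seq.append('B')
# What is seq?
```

Step-by-step execution trace:
1. try: `seq.append('P')` → seq = ['P']. No exception raised.
2. `except` is skipped.
3. `else` runs (try completed without exception): `seq.append('B')` → seq = ['P', 'B'].
Result: ['P', 'B']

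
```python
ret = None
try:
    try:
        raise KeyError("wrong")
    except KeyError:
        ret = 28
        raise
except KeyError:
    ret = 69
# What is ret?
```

Step-by-step execution trace:
1. Inner try: `raise KeyError("wrong")` raises KeyError.
2. Inner `except KeyError` matches → ret = 28.
3. bare `raise` re-raises the same KeyError.
4. Outer `except KeyError` matches → ret = 69.
Result: 69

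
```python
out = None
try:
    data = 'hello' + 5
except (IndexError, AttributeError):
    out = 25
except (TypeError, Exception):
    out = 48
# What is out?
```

Step-by-step execution trace:
1. `data = 'hello' + 5` raises TypeError.
2. `except (IndexError, AttributeError)` does not match TypeError; skipped.
3. `except (TypeError, Exception)` matches (TypeError is in the tuple) → out = 48.
Result: 48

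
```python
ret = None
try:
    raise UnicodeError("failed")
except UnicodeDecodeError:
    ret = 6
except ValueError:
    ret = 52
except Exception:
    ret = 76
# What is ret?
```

Step-by-step execution trace:
1. `raise UnicodeError(...)` raises UnicodeError.
2. `except UnicodeDecodeError` does not match (UnicodeError is not a subclass of UnicodeDecodeError); skipped.
3. `except ValueError` matches (UnicodeError is a subclass of ValueError) → ret = 52.
4. `except Exception` is not reached.
Result: 52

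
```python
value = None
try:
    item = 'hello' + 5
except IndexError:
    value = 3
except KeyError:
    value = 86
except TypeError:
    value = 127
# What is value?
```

Step-by-step execution trace:
1. `item = 'hello' + 5` raises TypeError.
2. `except IndexError` does not match TypeError; skipped.
3. `except KeyError` does not match TypeError; skipped.
4. `except TypeError` matches → value = 127.
Result: 127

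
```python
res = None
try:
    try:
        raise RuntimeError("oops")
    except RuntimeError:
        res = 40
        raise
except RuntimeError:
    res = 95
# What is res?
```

Step-by-step execution trace:
1. Inner try: `raise RuntimeError("oops")` raises RuntimeError.
2. Inner `except RuntimeError` matches → res = 40.
3. bare `raise` re-raises the same RuntimeError.
4. Outer `except RuntimeError` matches → res = 95.
Result: 95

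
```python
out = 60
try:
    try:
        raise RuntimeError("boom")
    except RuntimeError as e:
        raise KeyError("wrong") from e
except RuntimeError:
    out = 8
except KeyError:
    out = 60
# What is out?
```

Step-by-step execution trace:
1. Inner try raises RuntimeError; inner `except RuntimeError as e` catches it.
2. `raise KeyError(...) from e` raises KeyError (RuntimeError is attached as __cause__, but only KeyError is active).
3. Outer `except RuntimeError` does not match KeyError; skipped.
4. Outer `except KeyError` matches → out = 60.
Result: 60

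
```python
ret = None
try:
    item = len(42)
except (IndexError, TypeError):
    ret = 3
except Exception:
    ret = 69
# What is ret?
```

Step-by-step execution trace:
1. `item = len(42)` raises TypeError.
2. `except (IndexError, TypeError)` matches (TypeError is in the tuple) → ret = 3.
3. `except Exception` is not reached.
Result: 3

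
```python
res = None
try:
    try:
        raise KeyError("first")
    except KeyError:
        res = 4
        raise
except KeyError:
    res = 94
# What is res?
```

Step-by-step execution trace:
1. Inner try: `raise KeyError("first")` raises KeyError.
2. Inner `except KeyError` matches → res = 4.
3. bare `raise` re-raises the same KeyError.
4. Outer `except KeyError` matches → res = 94.
Result: 94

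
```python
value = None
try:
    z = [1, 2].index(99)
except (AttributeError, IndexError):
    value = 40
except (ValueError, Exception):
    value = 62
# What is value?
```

Step-by-step execution trace:
1. `z = [1, 2].index(99)` raises ValueError.
2. `except (AttributeError, IndexError)` does not match ValueError; skipped.
3. `except (ValueError, Exception)` matches (ValueError is in the tuple) → value = 62.
Result: 62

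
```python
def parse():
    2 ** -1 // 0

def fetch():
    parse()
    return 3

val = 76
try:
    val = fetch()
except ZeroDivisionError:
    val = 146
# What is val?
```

Step-by-step execution trace:
1. val starts at 76.
2. try: `fetch()` calls `parse()`.
3. `parse()` evaluates `2 ** -1 // 0`, which raises ZeroDivisionError; it propagates through fetch (uncaught).
4. `return 3` in fetch is not reached; the assignment to val does not complete.
5. `except ZeroDivisionError` matches → val = 146.
Result: 146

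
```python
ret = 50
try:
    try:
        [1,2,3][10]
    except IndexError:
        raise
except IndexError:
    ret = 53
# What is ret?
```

Step-by-step execution trace:
1. Inner try: `[1,2,3][10]` raises IndexError.
2. Inner `except IndexError` matches; bare `raise` re-raises the same IndexError.
3. Outer `except IndexError` matches → ret = 53.
Result: 53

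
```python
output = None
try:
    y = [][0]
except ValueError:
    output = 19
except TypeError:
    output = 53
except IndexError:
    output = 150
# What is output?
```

Step-by-step execution trace:
1. `y = [][0]` raises IndexError.
2. `except ValueError` does not match IndexError; skipped.
3. `except TypeError` does not match IndexError; skipped.
4. `except IndexError` matches → output = 150.
Result: 150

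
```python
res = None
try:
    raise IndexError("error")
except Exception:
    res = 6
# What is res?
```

Step-by-step execution trace:
1. `raise IndexError(...)` raises IndexError.
2. `except Exception` matches (IndexError is a subclass of Exception) → res = 6.
Result: 6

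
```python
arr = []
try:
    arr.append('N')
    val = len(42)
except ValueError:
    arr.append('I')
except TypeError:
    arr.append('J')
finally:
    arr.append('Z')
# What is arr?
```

Step-by-step execution trace:
1. try: `arr.append('N')` → arr = ['N'].
2. `val = len(42)` raises TypeError.
3. `except ValueError` does not match TypeError; skipped.
4. `except TypeError` matches → `arr.append('J')` → arr = ['N', 'J'].
5. finally always runs: `arr.append('Z')` → arr = ['N', 'J', 'Z'].
Result: ['N', 'J', 'Z']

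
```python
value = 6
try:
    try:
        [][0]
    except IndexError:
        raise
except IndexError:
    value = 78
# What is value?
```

Step-by-step execution trace:
1. Inner try: `[][0]` raises IndexError.
2. Inner `except IndexError` matches; bare `raise` re-raises the same IndexError.
3. Outer `except IndexError` matches → value = 78.
Result: 78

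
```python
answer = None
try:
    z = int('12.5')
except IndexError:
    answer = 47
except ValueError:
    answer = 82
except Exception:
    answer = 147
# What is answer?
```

Step-by-step execution trace:
1. `z = int('12.5')` raises ValueError.
2. `except IndexError` does not match ValueError; skipped.
3. `except ValueError` matches → answer = 82.
4. Remaining except clauses are skipped.
Result: 82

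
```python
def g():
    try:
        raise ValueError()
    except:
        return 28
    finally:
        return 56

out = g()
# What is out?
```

Step-by-step execution trace:
1. `g()` enters try: `raise ValueError()` raises ValueError.
2. bare `except` matches → `return 28` sets pending return value 28.
3. Before returning, `finally: return 56` runs and overrides the pending return.
4. g() returns 56 → out = 56.
Result: 56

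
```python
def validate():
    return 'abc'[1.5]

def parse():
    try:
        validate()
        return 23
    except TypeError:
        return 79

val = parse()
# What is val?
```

Step-by-step execution trace:
1. `parse()` calls `validate()`.
2. `validate()` evaluates `'abc'[1.5]`, which raises TypeError; it propagates to the caller.
3. `return 23` is not reached.
4. `except TypeError` in parse matches → returns 79.
5. val = 79.
Result: 79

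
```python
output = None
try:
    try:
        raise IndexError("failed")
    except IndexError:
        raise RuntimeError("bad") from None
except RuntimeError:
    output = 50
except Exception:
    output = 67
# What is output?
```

Step-by-step execution trace:
1. Inner try raises IndexError; inner `except IndexError` catches it.
2. `raise RuntimeError(...) from None` raises RuntimeError (from None suppresses __context__, but the active exception is still RuntimeError).
3. Outer `except RuntimeError` matches → output = 50.
4. `except Exception` is not reached.
Result: 50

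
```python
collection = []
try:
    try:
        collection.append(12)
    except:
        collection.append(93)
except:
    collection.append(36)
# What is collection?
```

Step-by-step execution trace:
1. Inner try: `collection.append(12)` → collection = [12]. No exception raised.
2. Inner `except` is skipped.
3. Inner try completes normally; outer `except` is skipped.
Result: [12]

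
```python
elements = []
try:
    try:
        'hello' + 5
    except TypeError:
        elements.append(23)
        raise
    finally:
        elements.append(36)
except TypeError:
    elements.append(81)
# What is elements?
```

Step-by-step execution trace:
1. Inner try: `'hello' + 5` raises TypeError.
2. Inner `except TypeError` matches → `elements.append(23)` → elements = [23].
3. bare `raise` re-raises TypeError.
4. Inner `finally` runs during unwinding: `elements.append(36)` → elements = [23, 36].
5. Outer `except TypeError` matches → `elements.append(81)` → elements = [23, 36, 81].
Result: [23, 36, 81]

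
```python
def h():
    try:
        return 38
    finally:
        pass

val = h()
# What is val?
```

Step-by-step execution trace:
1. `h()` enters try: `return 38` sets pending return value 38.
2. Before returning, `finally: pass` runs (no effect).
3. h() returns 38 → val = 38.
Result: 38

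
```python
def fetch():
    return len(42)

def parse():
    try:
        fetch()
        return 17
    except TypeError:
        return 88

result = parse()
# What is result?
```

Step-by-step execution trace:
1. `parse()` calls `fetch()`.
2. `fetch()` evaluates `len(42)`, which raises TypeError; it propagates to the caller.
3. `return 17` is not reached.
4. `except TypeError` in parse matches → returns 88.
5. result = 88.
Result: 88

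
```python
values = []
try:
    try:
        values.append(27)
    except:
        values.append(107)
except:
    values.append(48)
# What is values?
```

Step-by-step execution trace:
1. Inner try: `values.append(27)` → values = [27]. No exception raised.
2. Inner `except` is skipped.
3. Inner try completes normally; outer `except` is skipped.
Result: [27]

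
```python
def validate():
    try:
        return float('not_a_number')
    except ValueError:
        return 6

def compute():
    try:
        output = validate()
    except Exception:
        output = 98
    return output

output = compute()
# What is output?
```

Step-by-step execution trace:
1. `compute()` calls `validate()`.
2. In validate: `float('not_a_number')` raises ValueError; `except ValueError` catches it → returns 6.
3. In compute: `output = validate()` → output = 6. No exception reaches compute.
4. `except Exception` is skipped; compute returns 6.
5. output = 6.
Result: 6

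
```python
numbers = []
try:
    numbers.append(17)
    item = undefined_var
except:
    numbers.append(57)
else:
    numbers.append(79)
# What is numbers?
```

Step-by-step execution trace:
1. try: `numbers.append(17)` → numbers = [17].
2. `item = undefined_var` raises NameError.
3. bare `except` matches → `numbers.append(57)` → numbers = [17, 57].
4. `else` is skipped (an exception was raised).
Result: [17, 57]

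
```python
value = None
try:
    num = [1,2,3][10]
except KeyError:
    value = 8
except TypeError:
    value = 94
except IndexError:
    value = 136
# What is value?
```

Step-by-step execution trace:
1. `num = [1,2,3][10]` raises IndexError.
2. `except KeyError` does not match IndexError; skipped.
3. `except TypeError` does not match IndexError; skipped.
4. `except IndexError` matches → value = 136.
Result: 136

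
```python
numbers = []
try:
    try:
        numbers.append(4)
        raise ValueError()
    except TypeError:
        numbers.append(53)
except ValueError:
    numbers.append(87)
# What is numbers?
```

Step-by-step execution trace:
1. Inner try: `numbers.append(4)` → numbers = [4].
2. `raise ValueError()` raises ValueError.
3. Inner `except TypeError` does not match ValueError; exception propagates to outer try.
4. Outer `except ValueError` matches → `numbers.append(87)` → numbers = [4, 87].
Result: [4, 87]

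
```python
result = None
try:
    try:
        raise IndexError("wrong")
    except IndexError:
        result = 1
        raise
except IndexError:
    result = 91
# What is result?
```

Step-by-step execution trace:
1. Inner try: `raise IndexError("wrong")` raises IndexError.
2. Inner `except IndexError` matches → result = 1.
3. bare `raise` re-raises the same IndexError.
4. Outer `except IndexError` matches → result = 91.
Result: 91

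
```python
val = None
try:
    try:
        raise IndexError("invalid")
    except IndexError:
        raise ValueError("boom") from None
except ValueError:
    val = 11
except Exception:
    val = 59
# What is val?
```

Step-by-step execution trace:
1. Inner try raises IndexError; inner `except IndexError` catches it.
2. `raise ValueError(...) from None` raises ValueError (from None suppresses __context__, but the active exception is still ValueError).
3. Outer `except ValueError` matches → val = 11.
4. `except Exception` is not reached.
Result: 11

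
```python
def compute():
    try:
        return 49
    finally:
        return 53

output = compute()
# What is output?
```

Step-by-step execution trace:
1. `compute()` enters try: `return 49` sets pending return value 49.
2. Before returning, `finally: return 53` runs and overrides the pending return.
3. compute() returns 53 → output = 53.
Result: 53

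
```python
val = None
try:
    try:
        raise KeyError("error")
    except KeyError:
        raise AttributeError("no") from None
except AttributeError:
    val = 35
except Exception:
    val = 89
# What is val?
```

Step-by-step execution trace:
1. Inner try raises KeyError; inner `except KeyError` catches it.
2. `raise AttributeError(...) from None` raises AttributeError (from None suppresses __context__, but the active exception is still AttributeError).
3. Outer `except AttributeError` matches → val = 35.
4. `except Exception` is not reached.
Result: 35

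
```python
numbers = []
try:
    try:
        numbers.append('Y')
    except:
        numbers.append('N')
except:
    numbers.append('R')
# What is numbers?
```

Step-by-step execution trace:
1. Inner try: `numbers.append('Y')` → numbers = ['Y']. No exception raised.
2. Inner `except` is skipped.
3. Inner try completes normally; outer `except` is skipped.
Result: ['Y']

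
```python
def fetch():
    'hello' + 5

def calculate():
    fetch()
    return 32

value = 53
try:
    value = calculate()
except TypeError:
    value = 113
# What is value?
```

Step-by-step execution trace:
1. value starts at 53.
2. try: `calculate()` calls `fetch()`.
3. `fetch()` evaluates `'hello' + 5`, which raises TypeError; it propagates through calculate (uncaught).
4. `return 32` in calculate is not reached; the assignment to value does not complete.
5. `except TypeError` matches → value = 113.
Result: 113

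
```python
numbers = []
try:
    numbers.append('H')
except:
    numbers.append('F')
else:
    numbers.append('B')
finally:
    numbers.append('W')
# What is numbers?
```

Step-by-step execution trace:
1. try: `numbers.append('H')` → numbers = ['H']. No exception raised.
2. `except` is skipped.
3. `else` runs: `numbers.append('B')` → numbers = ['H', 'B'].
4. `finally` always runs: `numbers.append('W')` → numbers = ['H', 'B', 'W'].
Result: ['H', 'B', 'W']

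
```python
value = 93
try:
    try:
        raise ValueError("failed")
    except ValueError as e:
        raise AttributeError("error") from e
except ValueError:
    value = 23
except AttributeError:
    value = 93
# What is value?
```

Step-by-step execution trace:
1. Inner try raises ValueError; inner `except ValueError as e` catches it.
2. `raise AttributeError(...) from e` raises AttributeError (ValueError is attached as __cause__, but only AttributeError is active).
3. Outer `except ValueError` does not match AttributeError; skipped.
4. Outer `except AttributeError` matches → value = 93.
Result: 93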